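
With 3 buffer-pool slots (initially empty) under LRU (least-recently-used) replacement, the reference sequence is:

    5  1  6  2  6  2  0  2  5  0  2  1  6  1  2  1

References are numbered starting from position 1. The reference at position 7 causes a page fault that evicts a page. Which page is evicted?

pos 1: 5 → fault, frames [5]
pos 2: 1 → fault, frames [5, 1]
pos 3: 6 → fault, frames [5, 1, 6]
pos 4: 2 → fault, evict 5, frames [1, 6, 2]
pos 5: 6 → hit
pos 6: 2 → hit
pos 7: 0 → fault, evict 1, frames [6, 2, 0]
At position 7, page 1 is evicted.

1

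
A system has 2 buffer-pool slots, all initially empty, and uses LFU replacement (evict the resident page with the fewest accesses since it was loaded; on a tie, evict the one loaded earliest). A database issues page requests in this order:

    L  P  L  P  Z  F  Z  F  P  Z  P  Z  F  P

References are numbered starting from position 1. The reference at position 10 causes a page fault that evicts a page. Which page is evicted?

pos 1: L -> miss, frames [L]
pos 2: P -> miss, frames [L, P]
pos 3: L -> hit
pos 4: P -> hit
pos 5: Z -> miss, evict L, frames [P, Z]
pos 6: F -> miss, evict Z, frames [P, F]
pos 7: Z -> miss, evict F, frames [P, Z]
pos 8: F -> miss, evict Z, frames [P, F]
pos 9: P -> hit
pos 10: Z -> miss, evict F, frames [P, Z]
At position 10, page F is evicted.

F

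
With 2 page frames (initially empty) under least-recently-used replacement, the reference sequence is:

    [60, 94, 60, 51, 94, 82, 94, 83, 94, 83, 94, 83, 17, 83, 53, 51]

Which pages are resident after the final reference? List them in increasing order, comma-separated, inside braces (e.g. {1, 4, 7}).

{51, 53}

60 → fault, frames [60]
94 → fault, frames [60, 94]
60 → hit
51 → fault, evict 94, frames [60, 51]
94 → fault, evict 60, frames [51, 94]
82 → fault, evict 51, frames [94, 82]
94 → hit
83 → fault, evict 82, frames [94, 83]
94 → hit
83 → hit
94 → hit
83 → hit
17 → fault, evict 94, frames [83, 17]
83 → hit
53 → fault, evict 17, frames [83, 53]
51 → fault, evict 83, frames [53, 51]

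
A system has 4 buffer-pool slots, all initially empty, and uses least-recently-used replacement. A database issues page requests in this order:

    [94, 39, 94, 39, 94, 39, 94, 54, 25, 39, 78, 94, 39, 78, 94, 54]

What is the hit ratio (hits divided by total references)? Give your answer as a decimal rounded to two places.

94 -> miss, frames [94]
39 -> miss, frames [94, 39]
94 -> hit
39 -> hit
94 -> hit
39 -> hit
94 -> hit
54 -> miss, frames [39, 94, 54]
25 -> miss, frames [39, 94, 54, 25]
39 -> hit
78 -> miss, evict 94, frames [54, 25, 39, 78]
94 -> miss, evict 54, frames [25, 39, 78, 94]
39 -> hit
78 -> hit
94 -> hit
54 -> miss, evict 25, frames [39, 78, 94, 54]
Hits: 9 of 16 references → 9/16 = 0.5625.

0.56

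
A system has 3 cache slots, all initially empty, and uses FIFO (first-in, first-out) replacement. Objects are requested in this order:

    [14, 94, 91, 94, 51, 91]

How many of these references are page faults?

4

14 → fault, frames {14}
94 → fault, frames {14,94}
91 → fault, frames {14,94,91}
94 → hit
51 → fault, evict 14, frames {94,91,51}
91 → hit
Page faults: 4.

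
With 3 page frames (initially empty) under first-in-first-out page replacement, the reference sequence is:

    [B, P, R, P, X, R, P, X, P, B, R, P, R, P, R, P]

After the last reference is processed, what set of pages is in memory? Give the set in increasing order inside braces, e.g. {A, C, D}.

{B, P, R}

B → miss, frames (B)
P → miss, frames (B P)
R → miss, frames (B P R)
P → hit
X → miss, evict B, frames (P R X)
R → hit
P → hit
X → hit
P → hit
B → miss, evict P, frames (R X B)
R → hit
P → miss, evict R, frames (X B P)
R → miss, evict X, frames (B P R)
P → hit
R → hit
P → hit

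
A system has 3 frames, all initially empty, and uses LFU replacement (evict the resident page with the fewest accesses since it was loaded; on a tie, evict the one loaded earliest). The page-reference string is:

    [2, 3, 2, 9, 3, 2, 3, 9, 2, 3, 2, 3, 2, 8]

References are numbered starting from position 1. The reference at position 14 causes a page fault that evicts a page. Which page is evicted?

pos 1: 2 -> fault, frames (2)
pos 2: 3 -> fault, frames (2 3)
pos 3: 2 -> hit
pos 4: 9 -> fault, frames (2 3 9)
pos 5: 3 -> hit
pos 6: 2 -> hit
pos 7: 3 -> hit
pos 8: 9 -> hit
pos 9: 2 -> hit
pos 10: 3 -> hit
pos 11: 2 -> hit
pos 12: 3 -> hit
pos 13: 2 -> hit
pos 14: 8 -> fault, evict 9, frames (2 3 8)
At position 14, page 9 is evicted.

9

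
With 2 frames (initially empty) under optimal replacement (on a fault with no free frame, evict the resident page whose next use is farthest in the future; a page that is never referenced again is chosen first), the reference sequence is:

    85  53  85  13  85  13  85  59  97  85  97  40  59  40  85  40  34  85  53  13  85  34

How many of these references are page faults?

85 → fault, frames [85]
53 → fault, frames [85, 53]
85 → hit
13 → fault, evict 53, frames [85, 13]
85 → hit
13 → hit
85 → hit
59 → fault, evict 13, frames [85, 59]
97 → fault, evict 59, frames [85, 97]
85 → hit
97 → hit
40 → fault, evict 97, frames [85, 40]
59 → fault, evict 85, frames [40, 59]
40 → hit
85 → fault, evict 59, frames [40, 85]
40 → hit
34 → fault, evict 40, frames [85, 34]
85 → hit
53 → fault, evict 34, frames [85, 53]
13 → fault, evict 53, frames [85, 13]
85 → hit
34 → fault, evict 13, frames [85, 34]
Page faults: 12.

12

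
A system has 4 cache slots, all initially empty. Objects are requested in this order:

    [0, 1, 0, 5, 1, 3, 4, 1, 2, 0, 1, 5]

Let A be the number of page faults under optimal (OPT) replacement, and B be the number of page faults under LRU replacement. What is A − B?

-2

Under OPT: F F . F . F F . F . . . → 6 faults.
Under LRU: F F . F . F F . F F . F → 8 faults.
A − B = 6 − 8 = -2.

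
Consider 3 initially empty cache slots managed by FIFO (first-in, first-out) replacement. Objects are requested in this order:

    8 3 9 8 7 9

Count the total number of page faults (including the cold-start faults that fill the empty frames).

4

8: fault, frames (8)
3: fault, frames (8 3)
9: fault, frames (8 3 9)
8: hit
7: fault, evict 8, frames (3 9 7)
9: hit
Page faults: 4.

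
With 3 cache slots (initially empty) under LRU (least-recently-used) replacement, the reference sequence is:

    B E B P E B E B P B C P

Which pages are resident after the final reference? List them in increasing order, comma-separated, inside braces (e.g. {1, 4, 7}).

{B, C, P}

B → fault, frames (B)
E → fault, frames (B E)
B → hit
P → fault, frames (E B P)
E → hit
B → hit
E → hit
B → hit
P → hit
B → hit
C → fault, evict E, frames (P B C)
P → hit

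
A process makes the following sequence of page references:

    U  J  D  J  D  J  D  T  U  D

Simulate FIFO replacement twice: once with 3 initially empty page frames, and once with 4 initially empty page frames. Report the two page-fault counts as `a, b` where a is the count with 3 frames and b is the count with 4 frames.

5, 4

3 frames: F F F . . . . F F . → 5 faults.
4 frames: F F F . . . . F . . → 4 faults.
4 < 5: adding a frame reduced faults, as is typical.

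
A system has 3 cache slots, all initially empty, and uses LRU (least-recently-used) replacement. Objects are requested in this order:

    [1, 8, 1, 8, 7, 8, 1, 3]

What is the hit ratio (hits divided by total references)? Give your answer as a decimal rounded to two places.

0.50

1: fault, frames {1}
8: fault, frames {1,8}
1: hit
8: hit
7: fault, frames {1,8,7}
8: hit
1: hit
3: fault, evict 7, frames {8,1,3}
Hits: 4 of 8 references → 4/8 = 0.5000.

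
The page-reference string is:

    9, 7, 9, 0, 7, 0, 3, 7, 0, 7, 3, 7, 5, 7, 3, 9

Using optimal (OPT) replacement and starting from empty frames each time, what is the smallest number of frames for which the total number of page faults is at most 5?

f=1: 16 faults
f=2: 9 faults
f=3: 6 faults
f=4: 5 faults
f=5: 5 faults
Smallest f with faults ≤ 5 is 4.

4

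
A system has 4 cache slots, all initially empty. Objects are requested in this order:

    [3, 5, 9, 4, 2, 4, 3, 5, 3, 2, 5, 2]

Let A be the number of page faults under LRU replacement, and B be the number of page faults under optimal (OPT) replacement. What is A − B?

2

Under LRU: F F F F F . F F . . . . → 7 faults.
Under OPT: F F F F F . . . . . . . → 5 faults.
A − B = 7 − 5 = 2.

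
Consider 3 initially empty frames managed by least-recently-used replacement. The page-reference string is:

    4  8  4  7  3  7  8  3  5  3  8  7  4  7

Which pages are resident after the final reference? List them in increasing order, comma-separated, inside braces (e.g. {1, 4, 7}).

4 → fault, frames (4)
8 → fault, frames (4 8)
4 → hit
7 → fault, frames (8 4 7)
3 → fault, evict 8, frames (4 7 3)
7 → hit
8 → fault, evict 4, frames (3 7 8)
3 → hit
5 → fault, evict 7, frames (8 3 5)
3 → hit
8 → hit
7 → fault, evict 5, frames (3 8 7)
4 → fault, evict 3, frames (8 7 4)
7 → hit

{4, 7, 8}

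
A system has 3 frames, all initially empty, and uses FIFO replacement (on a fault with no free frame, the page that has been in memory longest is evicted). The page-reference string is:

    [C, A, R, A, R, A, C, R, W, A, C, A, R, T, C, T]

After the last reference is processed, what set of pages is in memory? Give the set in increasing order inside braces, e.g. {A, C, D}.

{C, R, T}

C: fault, frames [C]
A: fault, frames [C, A]
R: fault, frames [C, A, R]
A: hit
R: hit
A: hit
C: hit
R: hit
W: fault, evict C, frames [A, R, W]
A: hit
C: fault, evict A, frames [R, W, C]
A: fault, evict R, frames [W, C, A]
R: fault, evict W, frames [C, A, R]
T: fault, evict C, frames [A, R, T]
C: fault, evict A, frames [R, T, C]
T: hit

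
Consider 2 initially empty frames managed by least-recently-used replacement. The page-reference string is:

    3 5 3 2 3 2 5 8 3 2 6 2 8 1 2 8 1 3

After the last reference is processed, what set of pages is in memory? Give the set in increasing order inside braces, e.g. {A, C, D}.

3 → miss, frames (3)
5 → miss, frames (3 5)
3 → hit
2 → miss, evict 5, frames (3 2)
3 → hit
2 → hit
5 → miss, evict 3, frames (2 5)
8 → miss, evict 2, frames (5 8)
3 → miss, evict 5, frames (8 3)
2 → miss, evict 8, frames (3 2)
6 → miss, evict 3, frames (2 6)
2 → hit
8 → miss, evict 6, frames (2 8)
1 → miss, evict 2, frames (8 1)
2 → miss, evict 8, frames (1 2)
8 → miss, evict 1, frames (2 8)
1 → miss, evict 2, frames (8 1)
3 → miss, evict 8, frames (1 3)

{1, 3}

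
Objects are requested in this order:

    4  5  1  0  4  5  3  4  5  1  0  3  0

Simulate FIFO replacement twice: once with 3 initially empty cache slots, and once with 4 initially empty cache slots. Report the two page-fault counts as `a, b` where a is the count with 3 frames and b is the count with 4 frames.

3 frames: F F F F F F F . . F F . . → 9 faults.
4 frames: F F F F . . F F F F F F . → 10 faults.
10 > 9: adding a frame increased faults — Belady's anomaly.

9, 10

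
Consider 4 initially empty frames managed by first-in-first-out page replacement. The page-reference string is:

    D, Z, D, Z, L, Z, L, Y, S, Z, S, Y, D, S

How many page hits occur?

8

D: miss, frames (D)
Z: miss, frames (D Z)
D: hit
Z: hit
L: miss, frames (D Z L)
Z: hit
L: hit
Y: miss, frames (D Z L Y)
S: miss, evict D, frames (Z L Y S)
Z: hit
S: hit
Y: hit
D: miss, evict Z, frames (L Y S D)
S: hit
Hits: 8.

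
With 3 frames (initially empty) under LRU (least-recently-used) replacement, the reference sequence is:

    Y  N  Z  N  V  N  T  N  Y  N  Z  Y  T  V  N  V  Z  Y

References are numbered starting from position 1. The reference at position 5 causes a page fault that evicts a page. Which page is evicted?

pos 1: Y → miss, frames {Y}
pos 2: N → miss, frames {Y,N}
pos 3: Z → miss, frames {Y,N,Z}
pos 4: N → hit
pos 5: V → miss, evict Y, frames {Z,N,V}
At position 5, page Y is evicted.

Y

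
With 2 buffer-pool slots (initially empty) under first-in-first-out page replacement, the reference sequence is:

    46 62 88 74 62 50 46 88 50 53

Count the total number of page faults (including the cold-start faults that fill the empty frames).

10

46 -> fault, frames (46)
62 -> fault, frames (46 62)
88 -> fault, evict 46, frames (62 88)
74 -> fault, evict 62, frames (88 74)
62 -> fault, evict 88, frames (74 62)
50 -> fault, evict 74, frames (62 50)
46 -> fault, evict 62, frames (50 46)
88 -> fault, evict 50, frames (46 88)
50 -> fault, evict 46, frames (88 50)
53 -> fault, evict 88, frames (50 53)
Page faults: 10.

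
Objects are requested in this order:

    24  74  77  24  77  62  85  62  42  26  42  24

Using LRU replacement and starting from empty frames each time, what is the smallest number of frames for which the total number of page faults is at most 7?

6

f=1: 12 faults
f=2: 9 faults
f=3: 8 faults
f=4: 8 faults
f=5: 8 faults
f=6: 7 faults
f=7: 7 faults
Smallest f with faults ≤ 7 is 6.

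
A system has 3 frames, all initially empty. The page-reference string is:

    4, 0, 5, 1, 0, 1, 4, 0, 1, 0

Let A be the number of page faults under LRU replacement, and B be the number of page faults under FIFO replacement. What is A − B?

-1

Under LRU: F F F F . . F . . . → 5 faults.
Under FIFO: F F F F . . F F . . → 6 faults.
A − B = 5 − 6 = -1.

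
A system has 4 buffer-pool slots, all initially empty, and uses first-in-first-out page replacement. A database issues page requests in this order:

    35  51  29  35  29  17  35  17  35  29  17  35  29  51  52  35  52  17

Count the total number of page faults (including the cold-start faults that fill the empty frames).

6

35: miss, frames [35]
51: miss, frames [35, 51]
29: miss, frames [35, 51, 29]
35: hit
29: hit
17: miss, frames [35, 51, 29, 17]
35: hit
17: hit
35: hit
29: hit
17: hit
35: hit
29: hit
51: hit
52: miss, evict 35, frames [51, 29, 17, 52]
35: miss, evict 51, frames [29, 17, 52, 35]
52: hit
17: hit
Page faults: 6.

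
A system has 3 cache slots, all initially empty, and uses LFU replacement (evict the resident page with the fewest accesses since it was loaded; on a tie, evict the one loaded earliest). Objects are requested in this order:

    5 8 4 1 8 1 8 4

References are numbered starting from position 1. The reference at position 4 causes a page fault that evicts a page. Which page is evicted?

pos 1: 5 → miss, frames [5]
pos 2: 8 → miss, frames [5, 8]
pos 3: 4 → miss, frames [5, 8, 4]
pos 4: 1 → miss, evict 5, frames [8, 4, 1]
At position 4, page 5 is evicted.

5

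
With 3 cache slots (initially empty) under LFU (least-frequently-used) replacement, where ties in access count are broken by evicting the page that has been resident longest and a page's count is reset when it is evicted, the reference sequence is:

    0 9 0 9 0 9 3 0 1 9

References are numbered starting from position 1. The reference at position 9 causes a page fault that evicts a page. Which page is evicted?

3

pos 1: 0 -> fault, frames (0)
pos 2: 9 -> fault, frames (0 9)
pos 3: 0 -> hit
pos 4: 9 -> hit
pos 5: 0 -> hit
pos 6: 9 -> hit
pos 7: 3 -> fault, frames (0 9 3)
pos 8: 0 -> hit
pos 9: 1 -> fault, evict 3, frames (0 9 1)
At position 9, page 3 is evicted.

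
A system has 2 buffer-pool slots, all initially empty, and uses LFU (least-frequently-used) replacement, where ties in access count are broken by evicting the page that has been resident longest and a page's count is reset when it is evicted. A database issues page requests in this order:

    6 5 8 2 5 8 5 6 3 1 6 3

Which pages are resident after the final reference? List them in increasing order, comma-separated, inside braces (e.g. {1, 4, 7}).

{3, 5}

6 → miss, frames {6}
5 → miss, frames {6,5}
8 → miss, evict 6, frames {5,8}
2 → miss, evict 5, frames {8,2}
5 → miss, evict 8, frames {2,5}
8 → miss, evict 2, frames {5,8}
5 → hit
6 → miss, evict 8, frames {5,6}
3 → miss, evict 6, frames {5,3}
1 → miss, evict 3, frames {5,1}
6 → miss, evict 1, frames {5,6}
3 → miss, evict 6, frames {5,3}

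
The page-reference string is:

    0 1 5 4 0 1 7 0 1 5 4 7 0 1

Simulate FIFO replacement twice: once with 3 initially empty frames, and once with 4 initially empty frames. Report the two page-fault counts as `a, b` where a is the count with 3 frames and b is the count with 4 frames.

3 frames: F F F F F F F . . F F . F F → 11 faults.
4 frames: F F F F . . F F F F F F F F → 12 faults.
12 > 11: adding a frame increased faults — Belady's anomaly.

11, 12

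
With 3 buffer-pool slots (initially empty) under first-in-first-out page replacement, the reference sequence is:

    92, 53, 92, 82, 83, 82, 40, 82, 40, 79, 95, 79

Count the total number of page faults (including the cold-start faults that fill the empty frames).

7

92: fault, frames {92}
53: fault, frames {92,53}
92: hit
82: fault, frames {92,53,82}
83: fault, evict 92, frames {53,82,83}
82: hit
40: fault, evict 53, frames {82,83,40}
82: hit
40: hit
79: fault, evict 82, frames {83,40,79}
95: fault, evict 83, frames {40,79,95}
79: hit
Page faults: 7.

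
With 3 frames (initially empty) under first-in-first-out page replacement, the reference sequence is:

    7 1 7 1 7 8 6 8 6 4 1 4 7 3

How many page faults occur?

8

7 → fault, frames [7]
1 → fault, frames [7, 1]
7 → hit
1 → hit
7 → hit
8 → fault, frames [7, 1, 8]
6 → fault, evict 7, frames [1, 8, 6]
8 → hit
6 → hit
4 → fault, evict 1, frames [8, 6, 4]
1 → fault, evict 8, frames [6, 4, 1]
4 → hit
7 → fault, evict 6, frames [4, 1, 7]
3 → fault, evict 4, frames [1, 7, 3]
Page faults: 8.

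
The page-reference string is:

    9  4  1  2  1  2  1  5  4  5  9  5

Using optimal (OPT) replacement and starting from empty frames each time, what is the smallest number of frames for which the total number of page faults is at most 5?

f=1: 12 faults
f=2: 7 faults
f=3: 6 faults
f=4: 5 faults
f=5: 5 faults
Smallest f with faults ≤ 5 is 4.

4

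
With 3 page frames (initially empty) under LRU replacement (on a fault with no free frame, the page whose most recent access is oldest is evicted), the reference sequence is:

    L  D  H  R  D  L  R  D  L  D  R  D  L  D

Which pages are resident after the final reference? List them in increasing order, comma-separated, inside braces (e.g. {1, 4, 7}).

L → miss, frames (L)
D → miss, frames (L D)
H → miss, frames (L D H)
R → miss, evict L, frames (D H R)
D → hit
L → miss, evict H, frames (R D L)
R → hit
D → hit
L → hit
D → hit
R → hit
D → hit
L → hit
D → hit

{D, L, R}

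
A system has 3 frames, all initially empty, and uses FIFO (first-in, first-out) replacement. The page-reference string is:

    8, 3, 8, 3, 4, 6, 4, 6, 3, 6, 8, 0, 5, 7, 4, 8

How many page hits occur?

8 → fault, frames [8]
3 → fault, frames [8, 3]
8 → hit
3 → hit
4 → fault, frames [8, 3, 4]
6 → fault, evict 8, frames [3, 4, 6]
4 → hit
6 → hit
3 → hit
6 → hit
8 → fault, evict 3, frames [4, 6, 8]
0 → fault, evict 4, frames [6, 8, 0]
5 → fault, evict 6, frames [8, 0, 5]
7 → fault, evict 8, frames [0, 5, 7]
4 → fault, evict 0, frames [5, 7, 4]
8 → fault, evict 5, frames [7, 4, 8]
Hits: 6.

6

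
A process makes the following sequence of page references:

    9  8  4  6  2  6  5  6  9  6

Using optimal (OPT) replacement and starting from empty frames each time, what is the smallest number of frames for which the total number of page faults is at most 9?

2

f=1: 10 faults
f=2: 7 faults
f=3: 6 faults
f=4: 6 faults
f=5: 6 faults
f=6: 6 faults
Smallest f with faults ≤ 9 is 2.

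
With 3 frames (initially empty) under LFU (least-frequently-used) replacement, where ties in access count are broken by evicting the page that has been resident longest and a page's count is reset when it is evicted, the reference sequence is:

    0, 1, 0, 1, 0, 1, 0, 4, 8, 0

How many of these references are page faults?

0 -> fault, frames (0)
1 -> fault, frames (0 1)
0 -> hit
1 -> hit
0 -> hit
1 -> hit
0 -> hit
4 -> fault, frames (0 1 4)
8 -> fault, evict 4, frames (0 1 8)
0 -> hit
Page faults: 4.

4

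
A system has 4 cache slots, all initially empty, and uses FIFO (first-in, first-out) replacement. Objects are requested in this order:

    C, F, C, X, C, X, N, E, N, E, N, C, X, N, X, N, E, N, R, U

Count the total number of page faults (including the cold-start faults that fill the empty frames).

8

C → miss, frames [C]
F → miss, frames [C, F]
C → hit
X → miss, frames [C, F, X]
C → hit
X → hit
N → miss, frames [C, F, X, N]
E → miss, evict C, frames [F, X, N, E]
N → hit
E → hit
N → hit
C → miss, evict F, frames [X, N, E, C]
X → hit
N → hit
X → hit
N → hit
E → hit
N → hit
R → miss, evict X, frames [N, E, C, R]
U → miss, evict N, frames [E, C, R, U]
Page faults: 8.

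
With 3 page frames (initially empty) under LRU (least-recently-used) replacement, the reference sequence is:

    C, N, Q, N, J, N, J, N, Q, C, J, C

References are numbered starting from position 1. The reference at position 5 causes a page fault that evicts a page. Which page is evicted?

C

pos 1: C -> fault, frames {C}
pos 2: N -> fault, frames {C,N}
pos 3: Q -> fault, frames {C,N,Q}
pos 4: N -> hit
pos 5: J -> fault, evict C, frames {Q,N,J}
At position 5, page C is evicted.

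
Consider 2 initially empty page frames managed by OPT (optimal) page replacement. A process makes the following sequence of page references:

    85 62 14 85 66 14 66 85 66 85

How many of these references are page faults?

5

85 -> fault, frames (85)
62 -> fault, frames (85 62)
14 -> fault, evict 62, frames (85 14)
85 -> hit
66 -> fault, evict 85, frames (14 66)
14 -> hit
66 -> hit
85 -> fault, evict 14, frames (66 85)
66 -> hit
85 -> hit
Page faults: 5.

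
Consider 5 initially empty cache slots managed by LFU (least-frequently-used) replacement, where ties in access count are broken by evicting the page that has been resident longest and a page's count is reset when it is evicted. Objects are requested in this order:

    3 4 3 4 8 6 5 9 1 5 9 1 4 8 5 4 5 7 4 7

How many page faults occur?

3 -> miss, frames [3]
4 -> miss, frames [3, 4]
3 -> hit
4 -> hit
8 -> miss, frames [3, 4, 8]
6 -> miss, frames [3, 4, 8, 6]
5 -> miss, frames [3, 4, 8, 6, 5]
9 -> miss, evict 8, frames [3, 4, 6, 5, 9]
1 -> miss, evict 6, frames [3, 4, 5, 9, 1]
5 -> hit
9 -> hit
1 -> hit
4 -> hit
8 -> miss, evict 3, frames [4, 5, 9, 1, 8]
5 -> hit
4 -> hit
5 -> hit
7 -> miss, evict 8, frames [4, 5, 9, 1, 7]
4 -> hit
7 -> hit
Page faults: 9.

9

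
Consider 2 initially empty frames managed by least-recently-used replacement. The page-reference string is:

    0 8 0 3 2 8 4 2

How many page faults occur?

0: miss, frames {0}
8: miss, frames {0,8}
0: hit
3: miss, evict 8, frames {0,3}
2: miss, evict 0, frames {3,2}
8: miss, evict 3, frames {2,8}
4: miss, evict 2, frames {8,4}
2: miss, evict 8, frames {4,2}
Page faults: 7.

7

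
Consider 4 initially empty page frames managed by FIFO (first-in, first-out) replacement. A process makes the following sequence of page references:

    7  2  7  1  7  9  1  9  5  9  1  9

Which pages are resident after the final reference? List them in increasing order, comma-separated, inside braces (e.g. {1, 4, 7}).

{1, 2, 5, 9}

7 -> miss, frames {7}
2 -> miss, frames {7,2}
7 -> hit
1 -> miss, frames {7,2,1}
7 -> hit
9 -> miss, frames {7,2,1,9}
1 -> hit
9 -> hit
5 -> miss, evict 7, frames {2,1,9,5}
9 -> hit
1 -> hit
9 -> hit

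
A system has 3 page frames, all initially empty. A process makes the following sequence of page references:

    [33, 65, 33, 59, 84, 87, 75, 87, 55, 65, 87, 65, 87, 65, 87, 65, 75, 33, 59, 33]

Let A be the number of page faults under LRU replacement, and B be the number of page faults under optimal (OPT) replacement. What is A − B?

Under LRU: F F . F F F F . F F . . . . . . F F F . → 11 faults.
Under OPT: F F . F F F F . F . . . . . . . F F F . → 10 faults.
A − B = 11 − 10 = 1.

1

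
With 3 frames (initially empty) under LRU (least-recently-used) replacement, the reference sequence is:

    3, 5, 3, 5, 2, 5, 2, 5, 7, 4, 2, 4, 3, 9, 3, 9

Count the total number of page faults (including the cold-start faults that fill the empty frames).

3 → fault, frames [3]
5 → fault, frames [3, 5]
3 → hit
5 → hit
2 → fault, frames [3, 5, 2]
5 → hit
2 → hit
5 → hit
7 → fault, evict 3, frames [2, 5, 7]
4 → fault, evict 2, frames [5, 7, 4]
2 → fault, evict 5, frames [7, 4, 2]
4 → hit
3 → fault, evict 7, frames [2, 4, 3]
9 → fault, evict 2, frames [4, 3, 9]
3 → hit
9 → hit
Page faults: 8.

8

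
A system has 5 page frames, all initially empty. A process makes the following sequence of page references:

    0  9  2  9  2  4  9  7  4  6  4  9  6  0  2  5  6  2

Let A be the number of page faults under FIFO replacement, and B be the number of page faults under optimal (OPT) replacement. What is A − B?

2

Under FIFO: F F F . . F . F . F . . . F . F . F → 9 faults.
Under OPT: F F F . . F . F . F . . . . . F . . → 7 faults.
A − B = 9 − 7 = 2.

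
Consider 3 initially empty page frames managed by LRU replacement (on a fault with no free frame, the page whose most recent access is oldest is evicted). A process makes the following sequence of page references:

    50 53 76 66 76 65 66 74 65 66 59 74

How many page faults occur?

50 -> miss, frames (50)
53 -> miss, frames (50 53)
76 -> miss, frames (50 53 76)
66 -> miss, evict 50, frames (53 76 66)
76 -> hit
65 -> miss, evict 53, frames (66 76 65)
66 -> hit
74 -> miss, evict 76, frames (65 66 74)
65 -> hit
66 -> hit
59 -> miss, evict 74, frames (65 66 59)
74 -> miss, evict 65, frames (66 59 74)
Page faults: 8.

8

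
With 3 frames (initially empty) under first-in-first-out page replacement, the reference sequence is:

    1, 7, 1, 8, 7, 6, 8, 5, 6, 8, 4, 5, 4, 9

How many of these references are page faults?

1: miss, frames [1]
7: miss, frames [1, 7]
1: hit
8: miss, frames [1, 7, 8]
7: hit
6: miss, evict 1, frames [7, 8, 6]
8: hit
5: miss, evict 7, frames [8, 6, 5]
6: hit
8: hit
4: miss, evict 8, frames [6, 5, 4]
5: hit
4: hit
9: miss, evict 6, frames [5, 4, 9]
Page faults: 7.

7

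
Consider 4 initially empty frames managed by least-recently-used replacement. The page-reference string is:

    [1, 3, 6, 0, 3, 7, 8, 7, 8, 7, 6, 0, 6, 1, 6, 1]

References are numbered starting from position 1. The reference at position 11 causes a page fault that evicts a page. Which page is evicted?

pos 1: 1 -> fault, frames (1)
pos 2: 3 -> fault, frames (1 3)
pos 3: 6 -> fault, frames (1 3 6)
pos 4: 0 -> fault, frames (1 3 6 0)
pos 5: 3 -> hit
pos 6: 7 -> fault, evict 1, frames (6 0 3 7)
pos 7: 8 -> fault, evict 6, frames (0 3 7 8)
pos 8: 7 -> hit
pos 9: 8 -> hit
pos 10: 7 -> hit
pos 11: 6 -> fault, evict 0, frames (3 8 7 6)
At position 11, page 0 is evicted.

0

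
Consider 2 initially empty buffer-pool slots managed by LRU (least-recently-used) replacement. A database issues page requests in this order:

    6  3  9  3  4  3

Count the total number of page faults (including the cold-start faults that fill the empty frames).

4

6 → miss, frames [6]
3 → miss, frames [6, 3]
9 → miss, evict 6, frames [3, 9]
3 → hit
4 → miss, evict 9, frames [3, 4]
3 → hit
Page faults: 4.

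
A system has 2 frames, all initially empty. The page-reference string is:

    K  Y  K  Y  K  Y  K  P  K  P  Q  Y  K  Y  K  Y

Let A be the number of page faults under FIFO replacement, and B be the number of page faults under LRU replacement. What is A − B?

Under FIFO: F F . . . . . F F . F F F . . . → 7 faults.
Under LRU: F F . . . . . F . . F F F . . . → 6 faults.
A − B = 7 − 6 = 1.

1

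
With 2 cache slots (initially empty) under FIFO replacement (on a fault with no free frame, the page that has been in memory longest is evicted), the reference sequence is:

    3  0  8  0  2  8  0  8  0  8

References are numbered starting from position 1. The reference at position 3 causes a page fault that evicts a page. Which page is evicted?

3

pos 1: 3: miss, frames {3}
pos 2: 0: miss, frames {3,0}
pos 3: 8: miss, evict 3, frames {0,8}
At position 3, page 3 is evicted.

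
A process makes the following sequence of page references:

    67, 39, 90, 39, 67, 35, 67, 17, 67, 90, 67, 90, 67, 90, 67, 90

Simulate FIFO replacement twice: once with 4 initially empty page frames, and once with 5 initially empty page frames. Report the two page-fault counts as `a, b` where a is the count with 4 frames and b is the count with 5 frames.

4 frames: F F F . . F . F F . . . . . . . → 6 faults.
5 frames: F F F . . F . F . . . . . . . . → 5 faults.
5 < 6: adding a frame reduced faults, as is typical.

6, 5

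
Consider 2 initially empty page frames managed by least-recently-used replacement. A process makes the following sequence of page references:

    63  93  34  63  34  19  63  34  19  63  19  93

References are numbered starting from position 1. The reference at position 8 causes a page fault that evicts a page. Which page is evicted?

19

pos 1: 63 → fault, frames {63}
pos 2: 93 → fault, frames {63,93}
pos 3: 34 → fault, evict 63, frames {93,34}
pos 4: 63 → fault, evict 93, frames {34,63}
pos 5: 34 → hit
pos 6: 19 → fault, evict 63, frames {34,19}
pos 7: 63 → fault, evict 34, frames {19,63}
pos 8: 34 → fault, evict 19, frames {63,34}
At position 8, page 19 is evicted.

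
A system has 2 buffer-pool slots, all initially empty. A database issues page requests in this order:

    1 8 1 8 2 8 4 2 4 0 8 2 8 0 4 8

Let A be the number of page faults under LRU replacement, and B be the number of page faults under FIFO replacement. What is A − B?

Under LRU: F F . . F . F F . F F F . F F F → 11 faults.
Under FIFO: F F . . F . F . . F F F . F F F → 10 faults.
A − B = 11 − 10 = 1.

1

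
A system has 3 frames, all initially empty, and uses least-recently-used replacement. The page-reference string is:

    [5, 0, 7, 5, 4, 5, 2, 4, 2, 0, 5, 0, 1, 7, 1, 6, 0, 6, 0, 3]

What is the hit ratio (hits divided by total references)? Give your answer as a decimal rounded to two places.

0.40

5: fault, frames [5]
0: fault, frames [5, 0]
7: fault, frames [5, 0, 7]
5: hit
4: fault, evict 0, frames [7, 5, 4]
5: hit
2: fault, evict 7, frames [4, 5, 2]
4: hit
2: hit
0: fault, evict 5, frames [4, 2, 0]
5: fault, evict 4, frames [2, 0, 5]
0: hit
1: fault, evict 2, frames [5, 0, 1]
7: fault, evict 5, frames [0, 1, 7]
1: hit
6: fault, evict 0, frames [7, 1, 6]
0: fault, evict 7, frames [1, 6, 0]
6: hit
0: hit
3: fault, evict 1, frames [6, 0, 3]
Hits: 8 of 20 references → 8/20 = 0.4000.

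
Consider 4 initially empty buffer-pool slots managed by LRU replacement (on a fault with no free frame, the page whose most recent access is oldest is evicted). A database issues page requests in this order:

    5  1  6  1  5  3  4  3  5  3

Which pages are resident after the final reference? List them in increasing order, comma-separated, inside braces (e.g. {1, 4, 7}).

5 -> fault, frames {5}
1 -> fault, frames {5,1}
6 -> fault, frames {5,1,6}
1 -> hit
5 -> hit
3 -> fault, frames {6,1,5,3}
4 -> fault, evict 6, frames {1,5,3,4}
3 -> hit
5 -> hit
3 -> hit

{1, 3, 4, 5}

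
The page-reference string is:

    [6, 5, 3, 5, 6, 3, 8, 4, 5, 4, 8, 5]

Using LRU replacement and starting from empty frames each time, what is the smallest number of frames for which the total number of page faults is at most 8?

f=1: 12 faults
f=2: 10 faults
f=3: 6 faults
f=4: 6 faults
f=5: 5 faults
Smallest f with faults ≤ 8 is 3.

3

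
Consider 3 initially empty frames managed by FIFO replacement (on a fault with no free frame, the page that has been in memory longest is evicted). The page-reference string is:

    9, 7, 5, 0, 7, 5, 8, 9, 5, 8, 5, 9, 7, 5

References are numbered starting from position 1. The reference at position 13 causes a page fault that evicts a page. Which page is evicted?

8

pos 1: 9 → miss, frames (9)
pos 2: 7 → miss, frames (9 7)
pos 3: 5 → miss, frames (9 7 5)
pos 4: 0 → miss, evict 9, frames (7 5 0)
pos 5: 7 → hit
pos 6: 5 → hit
pos 7: 8 → miss, evict 7, frames (5 0 8)
pos 8: 9 → miss, evict 5, frames (0 8 9)
pos 9: 5 → miss, evict 0, frames (8 9 5)
pos 10: 8 → hit
pos 11: 5 → hit
pos 12: 9 → hit
pos 13: 7 → miss, evict 8, frames (9 5 7)
At position 13, page 8 is evicted.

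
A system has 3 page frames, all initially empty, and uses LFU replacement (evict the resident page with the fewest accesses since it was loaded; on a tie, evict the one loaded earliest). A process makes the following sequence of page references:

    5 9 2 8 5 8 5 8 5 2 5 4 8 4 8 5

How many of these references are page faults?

6

5 -> miss, frames (5)
9 -> miss, frames (5 9)
2 -> miss, frames (5 9 2)
8 -> miss, evict 5, frames (9 2 8)
5 -> miss, evict 9, frames (2 8 5)
8 -> hit
5 -> hit
8 -> hit
5 -> hit
2 -> hit
5 -> hit
4 -> miss, evict 2, frames (8 5 4)
8 -> hit
4 -> hit
8 -> hit
5 -> hit
Page faults: 6.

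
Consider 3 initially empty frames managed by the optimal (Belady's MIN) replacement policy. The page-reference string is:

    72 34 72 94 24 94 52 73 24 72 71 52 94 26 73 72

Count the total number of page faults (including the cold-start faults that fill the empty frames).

10

72: fault, frames {72}
34: fault, frames {72,34}
72: hit
94: fault, frames {72,34,94}
24: fault, evict 34, frames {72,94,24}
94: hit
52: fault, evict 94, frames {72,24,52}
73: fault, evict 52, frames {72,24,73}
24: hit
72: hit
71: fault, evict 24, frames {72,73,71}
52: fault, evict 71, frames {72,73,52}
94: fault, evict 52, frames {72,73,94}
26: fault, evict 94, frames {72,73,26}
73: hit
72: hit
Page faults: 10.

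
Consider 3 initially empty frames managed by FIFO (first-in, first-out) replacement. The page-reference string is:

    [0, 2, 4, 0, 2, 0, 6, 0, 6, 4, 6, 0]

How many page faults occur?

5

0 -> miss, frames (0)
2 -> miss, frames (0 2)
4 -> miss, frames (0 2 4)
0 -> hit
2 -> hit
0 -> hit
6 -> miss, evict 0, frames (2 4 6)
0 -> miss, evict 2, frames (4 6 0)
6 -> hit
4 -> hit
6 -> hit
0 -> hit
Page faults: 5.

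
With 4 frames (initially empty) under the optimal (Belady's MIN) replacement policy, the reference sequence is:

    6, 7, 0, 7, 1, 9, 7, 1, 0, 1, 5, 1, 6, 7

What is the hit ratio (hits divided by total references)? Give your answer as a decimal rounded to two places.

6 → fault, frames (6)
7 → fault, frames (6 7)
0 → fault, frames (6 7 0)
7 → hit
1 → fault, frames (6 7 0 1)
9 → fault, evict 6, frames (7 0 1 9)
7 → hit
1 → hit
0 → hit
1 → hit
5 → fault, evict 9, frames (7 0 1 5)
1 → hit
6 → fault, evict 5, frames (7 0 1 6)
7 → hit
Hits: 7 of 14 references → 7/14 = 0.5000.

0.50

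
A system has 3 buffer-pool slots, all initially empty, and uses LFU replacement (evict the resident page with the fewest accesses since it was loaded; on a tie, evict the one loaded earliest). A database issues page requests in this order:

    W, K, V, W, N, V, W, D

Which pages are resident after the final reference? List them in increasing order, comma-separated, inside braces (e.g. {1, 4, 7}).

W: fault, frames (W)
K: fault, frames (W K)
V: fault, frames (W K V)
W: hit
N: fault, evict K, frames (W V N)
V: hit
W: hit
D: fault, evict N, frames (W V D)

{D, V, W}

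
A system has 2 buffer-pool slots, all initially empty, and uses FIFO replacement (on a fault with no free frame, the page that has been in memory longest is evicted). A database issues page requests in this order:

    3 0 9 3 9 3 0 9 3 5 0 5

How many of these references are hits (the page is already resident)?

3: fault, frames {3}
0: fault, frames {3,0}
9: fault, evict 3, frames {0,9}
3: fault, evict 0, frames {9,3}
9: hit
3: hit
0: fault, evict 9, frames {3,0}
9: fault, evict 3, frames {0,9}
3: fault, evict 0, frames {9,3}
5: fault, evict 9, frames {3,5}
0: fault, evict 3, frames {5,0}
5: hit
Hits: 3.

3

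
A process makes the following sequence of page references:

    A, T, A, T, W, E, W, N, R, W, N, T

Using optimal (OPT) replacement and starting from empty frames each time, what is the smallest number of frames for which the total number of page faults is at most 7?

3

f=1: 12 faults
f=2: 8 faults
f=3: 7 faults
f=4: 6 faults
f=5: 6 faults
f=6: 6 faults
Smallest f with faults ≤ 7 is 3.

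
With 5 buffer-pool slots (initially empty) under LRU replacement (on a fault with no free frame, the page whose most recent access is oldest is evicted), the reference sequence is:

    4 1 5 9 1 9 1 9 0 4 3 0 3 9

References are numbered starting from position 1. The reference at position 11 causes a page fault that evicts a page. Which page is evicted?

pos 1: 4: miss, frames [4]
pos 2: 1: miss, frames [4, 1]
pos 3: 5: miss, frames [4, 1, 5]
pos 4: 9: miss, frames [4, 1, 5, 9]
pos 5: 1: hit
pos 6: 9: hit
pos 7: 1: hit
pos 8: 9: hit
pos 9: 0: miss, frames [4, 5, 1, 9, 0]
pos 10: 4: hit
pos 11: 3: miss, evict 5, frames [1, 9, 0, 4, 3]
At position 11, page 5 is evicted.

5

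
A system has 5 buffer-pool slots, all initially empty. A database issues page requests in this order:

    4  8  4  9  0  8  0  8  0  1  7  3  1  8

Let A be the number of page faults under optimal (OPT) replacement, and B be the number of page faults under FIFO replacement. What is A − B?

-1

Under OPT: F F . F F . . . . F F F . . → 7 faults.
Under FIFO: F F . F F . . . . F F F . F → 8 faults.
A − B = 7 − 8 = -1.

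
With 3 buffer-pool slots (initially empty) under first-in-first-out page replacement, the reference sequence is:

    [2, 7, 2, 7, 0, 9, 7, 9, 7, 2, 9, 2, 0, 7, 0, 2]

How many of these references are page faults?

7

2 → fault, frames {2}
7 → fault, frames {2,7}
2 → hit
7 → hit
0 → fault, frames {2,7,0}
9 → fault, evict 2, frames {7,0,9}
7 → hit
9 → hit
7 → hit
2 → fault, evict 7, frames {0,9,2}
9 → hit
2 → hit
0 → hit
7 → fault, evict 0, frames {9,2,7}
0 → fault, evict 9, frames {2,7,0}
2 → hit
Page faults: 7.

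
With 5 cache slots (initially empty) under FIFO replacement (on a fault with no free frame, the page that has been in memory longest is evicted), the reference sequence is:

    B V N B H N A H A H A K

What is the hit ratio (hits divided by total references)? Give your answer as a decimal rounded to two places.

0.50

B: fault, frames (B)
V: fault, frames (B V)
N: fault, frames (B V N)
B: hit
H: fault, frames (B V N H)
N: hit
A: fault, frames (B V N H A)
H: hit
A: hit
H: hit
A: hit
K: fault, evict B, frames (V N H A K)
Hits: 6 of 12 references → 6/12 = 0.5000.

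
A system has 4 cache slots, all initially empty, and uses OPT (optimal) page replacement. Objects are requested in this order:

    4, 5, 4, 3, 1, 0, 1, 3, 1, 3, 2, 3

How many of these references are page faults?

6

4 → fault, frames (4)
5 → fault, frames (4 5)
4 → hit
3 → fault, frames (4 5 3)
1 → fault, frames (4 5 3 1)
0 → fault, evict 5, frames (4 3 1 0)
1 → hit
3 → hit
1 → hit
3 → hit
2 → fault, evict 0, frames (4 3 1 2)
3 → hit
Page faults: 6.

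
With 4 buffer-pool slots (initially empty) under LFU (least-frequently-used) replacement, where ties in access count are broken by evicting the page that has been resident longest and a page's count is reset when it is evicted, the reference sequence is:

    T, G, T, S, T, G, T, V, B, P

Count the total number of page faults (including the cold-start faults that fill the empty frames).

6

T -> fault, frames (T)
G -> fault, frames (T G)
T -> hit
S -> fault, frames (T G S)
T -> hit
G -> hit
T -> hit
V -> fault, frames (T G S V)
B -> fault, evict S, frames (T G V B)
P -> fault, evict V, frames (T G B P)
Page faults: 6.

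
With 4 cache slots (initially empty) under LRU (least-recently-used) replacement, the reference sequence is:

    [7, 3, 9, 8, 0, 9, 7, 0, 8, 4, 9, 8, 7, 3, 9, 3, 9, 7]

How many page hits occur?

8

7 -> fault, frames [7]
3 -> fault, frames [7, 3]
9 -> fault, frames [7, 3, 9]
8 -> fault, frames [7, 3, 9, 8]
0 -> fault, evict 7, frames [3, 9, 8, 0]
9 -> hit
7 -> fault, evict 3, frames [8, 0, 9, 7]
0 -> hit
8 -> hit
4 -> fault, evict 9, frames [7, 0, 8, 4]
9 -> fault, evict 7, frames [0, 8, 4, 9]
8 -> hit
7 -> fault, evict 0, frames [4, 9, 8, 7]
3 -> fault, evict 4, frames [9, 8, 7, 3]
9 -> hit
3 -> hit
9 -> hit
7 -> hit
Hits: 8.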